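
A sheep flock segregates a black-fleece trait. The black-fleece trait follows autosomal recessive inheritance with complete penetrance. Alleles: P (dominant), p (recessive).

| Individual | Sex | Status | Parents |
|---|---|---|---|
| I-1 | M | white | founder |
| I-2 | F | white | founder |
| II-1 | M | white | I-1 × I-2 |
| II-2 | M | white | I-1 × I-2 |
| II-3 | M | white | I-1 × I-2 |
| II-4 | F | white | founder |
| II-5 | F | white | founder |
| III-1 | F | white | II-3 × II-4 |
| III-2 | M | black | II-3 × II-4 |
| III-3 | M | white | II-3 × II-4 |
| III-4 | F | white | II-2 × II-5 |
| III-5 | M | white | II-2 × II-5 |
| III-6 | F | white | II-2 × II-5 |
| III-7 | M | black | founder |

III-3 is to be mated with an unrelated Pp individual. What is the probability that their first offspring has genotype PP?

1/3

II-3 is white so carries P and passed p to III-2 (pp), so II-3 is Pp.
II-4 is white so carries P and passed p to III-2 (pp), so II-4 is Pp.
III-3 is a white offspring of II-3 (Pp) × II-4 (Pp), whose cross gives 1/4 PP : 1/2 Pp : 1/4 pp; conditioning on being white, III-3 is PP with probability 1/3, Pp with probability 2/3.
Summing over parental genotype combinations, P(offspring has genotype PP) = 1/3·1/2 + 2/3·1/4 = 1/3.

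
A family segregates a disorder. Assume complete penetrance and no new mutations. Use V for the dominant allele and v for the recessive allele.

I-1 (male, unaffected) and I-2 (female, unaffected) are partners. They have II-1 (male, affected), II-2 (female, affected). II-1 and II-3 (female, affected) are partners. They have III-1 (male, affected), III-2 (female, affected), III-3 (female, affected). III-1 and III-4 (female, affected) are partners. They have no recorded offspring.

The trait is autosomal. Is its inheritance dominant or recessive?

recessive

I-1 and I-2 are both unaffected yet have an affected child II-1. Under dominance, an affected child requires at least one affected parent, so the trait cannot be dominant.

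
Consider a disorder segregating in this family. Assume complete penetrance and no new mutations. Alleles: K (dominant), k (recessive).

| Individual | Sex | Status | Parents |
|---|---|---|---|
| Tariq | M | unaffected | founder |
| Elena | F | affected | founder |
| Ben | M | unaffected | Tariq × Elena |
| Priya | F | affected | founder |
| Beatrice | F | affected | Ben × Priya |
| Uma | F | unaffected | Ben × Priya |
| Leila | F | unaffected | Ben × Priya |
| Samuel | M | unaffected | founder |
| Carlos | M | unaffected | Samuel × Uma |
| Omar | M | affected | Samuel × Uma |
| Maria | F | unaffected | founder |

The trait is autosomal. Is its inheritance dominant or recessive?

Samuel and Uma are both unaffected yet have an affected child Omar. Under dominance, an affected child requires at least one affected parent, so the trait cannot be dominant.

recessive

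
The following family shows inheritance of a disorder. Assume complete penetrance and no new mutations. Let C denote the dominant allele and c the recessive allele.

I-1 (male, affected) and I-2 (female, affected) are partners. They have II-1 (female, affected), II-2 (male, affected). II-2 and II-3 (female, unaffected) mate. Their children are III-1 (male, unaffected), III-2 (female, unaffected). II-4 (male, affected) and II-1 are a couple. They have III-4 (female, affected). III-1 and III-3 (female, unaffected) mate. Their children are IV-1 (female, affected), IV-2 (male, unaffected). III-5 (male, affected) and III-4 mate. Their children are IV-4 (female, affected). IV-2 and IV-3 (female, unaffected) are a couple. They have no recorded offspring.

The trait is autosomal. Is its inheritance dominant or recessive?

III-1 and III-3 are both unaffected yet have an affected child IV-1. Under dominance, an affected child requires at least one affected parent, so the trait cannot be dominant.

recessive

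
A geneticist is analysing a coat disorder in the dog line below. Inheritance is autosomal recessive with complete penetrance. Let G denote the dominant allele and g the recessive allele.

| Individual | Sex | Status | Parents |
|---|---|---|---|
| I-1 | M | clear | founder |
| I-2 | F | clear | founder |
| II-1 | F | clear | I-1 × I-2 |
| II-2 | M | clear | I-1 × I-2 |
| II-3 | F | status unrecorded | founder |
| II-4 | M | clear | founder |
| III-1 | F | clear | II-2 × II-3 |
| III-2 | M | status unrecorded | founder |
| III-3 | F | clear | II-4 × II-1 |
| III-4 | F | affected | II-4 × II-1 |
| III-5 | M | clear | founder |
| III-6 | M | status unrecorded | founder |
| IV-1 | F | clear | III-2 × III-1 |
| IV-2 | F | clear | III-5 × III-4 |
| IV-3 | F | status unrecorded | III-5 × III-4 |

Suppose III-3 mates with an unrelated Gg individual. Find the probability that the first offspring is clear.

5/6

II-4 is clear so carries G and passed g to III-4 (gg), so II-4 is Gg.
II-1 is clear so carries G and passed g to III-4 (gg), so II-1 is Gg.
III-3 is a clear offspring of II-4 (Gg) × II-1 (Gg), whose cross gives 1/4 GG : 1/2 Gg : 1/4 gg; conditioning on being clear, III-3 is GG with probability 1/3, Gg with probability 2/3.
Summing over parental genotype combinations, P(offspring is clear) = 1/3·1 + 2/3·3/4 = 5/6.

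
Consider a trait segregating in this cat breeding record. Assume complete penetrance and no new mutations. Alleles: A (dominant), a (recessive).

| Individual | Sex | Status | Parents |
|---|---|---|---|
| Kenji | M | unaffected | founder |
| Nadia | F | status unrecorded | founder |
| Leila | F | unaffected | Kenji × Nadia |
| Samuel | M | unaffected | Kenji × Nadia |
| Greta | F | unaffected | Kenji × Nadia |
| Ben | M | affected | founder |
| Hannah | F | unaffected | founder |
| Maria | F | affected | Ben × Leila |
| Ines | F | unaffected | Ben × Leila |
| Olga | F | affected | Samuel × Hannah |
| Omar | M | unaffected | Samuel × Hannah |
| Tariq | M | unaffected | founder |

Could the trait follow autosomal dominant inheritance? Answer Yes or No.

Under autosomal dominant, Olga (affected, female) cannot arise from Samuel (unaffected) × Hannah (unaffected).

No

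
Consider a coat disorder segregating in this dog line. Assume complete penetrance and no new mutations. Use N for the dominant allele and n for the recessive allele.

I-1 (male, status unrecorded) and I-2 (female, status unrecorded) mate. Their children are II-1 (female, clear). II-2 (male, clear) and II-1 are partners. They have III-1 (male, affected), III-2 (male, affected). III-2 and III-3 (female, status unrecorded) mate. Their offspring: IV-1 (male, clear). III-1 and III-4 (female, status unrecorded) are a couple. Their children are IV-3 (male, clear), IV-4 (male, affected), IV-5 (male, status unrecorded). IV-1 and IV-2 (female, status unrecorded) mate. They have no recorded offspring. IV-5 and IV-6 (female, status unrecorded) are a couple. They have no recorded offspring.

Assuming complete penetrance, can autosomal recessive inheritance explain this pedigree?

A consistent assignment under autosomal recessive exists: I-1 NN, I-2 Nn, II-1 Nn, II-2 Nn, III-1 nn, III-2 nn, III-3 NN, III-4 Nn, IV-1 Nn, IV-2 NN, IV-3 Nn, IV-4 nn, IV-5 Nn, IV-6 NN.
In this assignment every recorded phenotype matches its genotype and every non-founder's genotype is obtainable from its parents' genotypes, so the pedigree is consistent.

Yes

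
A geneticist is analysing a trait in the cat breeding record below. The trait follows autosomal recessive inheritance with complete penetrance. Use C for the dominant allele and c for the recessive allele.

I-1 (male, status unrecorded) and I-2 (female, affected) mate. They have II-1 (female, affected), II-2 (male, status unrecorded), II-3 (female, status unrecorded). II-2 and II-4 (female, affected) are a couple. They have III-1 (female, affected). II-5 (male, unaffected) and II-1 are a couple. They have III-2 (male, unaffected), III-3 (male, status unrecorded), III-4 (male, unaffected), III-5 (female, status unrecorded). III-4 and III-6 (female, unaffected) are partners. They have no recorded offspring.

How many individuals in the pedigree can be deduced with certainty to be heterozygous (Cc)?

2

Obligate heterozygotes: III-2 is unaffected so carries C and received c from II-1 (cc), so III-2 is Cc; III-4 is unaffected so carries C and received c from II-1 (cc), so III-4 is Cc.
Every other individual is either homozygous by phenotype or has at least one consistent homozygous assignment, so the count is 2.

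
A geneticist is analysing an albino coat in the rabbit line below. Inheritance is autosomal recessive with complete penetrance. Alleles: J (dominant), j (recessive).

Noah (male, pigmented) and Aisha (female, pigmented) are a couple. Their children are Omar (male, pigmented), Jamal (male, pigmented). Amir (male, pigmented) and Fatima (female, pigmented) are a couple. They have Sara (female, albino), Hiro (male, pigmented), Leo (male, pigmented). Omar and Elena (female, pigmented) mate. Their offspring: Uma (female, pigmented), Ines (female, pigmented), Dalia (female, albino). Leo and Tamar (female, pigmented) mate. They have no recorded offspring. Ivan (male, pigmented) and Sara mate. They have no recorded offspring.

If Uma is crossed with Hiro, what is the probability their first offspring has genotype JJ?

Omar is pigmented so carries J and passed j to Dalia (jj), so Omar is Jj.
Elena is pigmented so carries J and passed j to Dalia (jj), so Elena is Jj.
Uma is a pigmented offspring of Omar (Jj) × Elena (Jj), whose cross gives 1/4 JJ : 1/2 Jj : 1/4 jj; conditioning on being pigmented, Uma is JJ with probability 1/3, Jj with probability 2/3.
Amir is pigmented so carries J and passed j to Sara (jj), so Amir is Jj.
Fatima is pigmented so carries J and passed j to Sara (jj), so Fatima is Jj.
Hiro is a pigmented offspring of Amir (Jj) × Fatima (Jj), whose cross gives 1/4 JJ : 1/2 Jj : 1/4 jj; conditioning on being pigmented, Hiro is JJ with probability 1/3, Jj with probability 2/3.
Summing over parental genotype combinations, P(offspring has genotype JJ) = 1/9·1 + 2/9·1/2 + 2/9·1/2 + 4/9·1/4 = 4/9.

4/9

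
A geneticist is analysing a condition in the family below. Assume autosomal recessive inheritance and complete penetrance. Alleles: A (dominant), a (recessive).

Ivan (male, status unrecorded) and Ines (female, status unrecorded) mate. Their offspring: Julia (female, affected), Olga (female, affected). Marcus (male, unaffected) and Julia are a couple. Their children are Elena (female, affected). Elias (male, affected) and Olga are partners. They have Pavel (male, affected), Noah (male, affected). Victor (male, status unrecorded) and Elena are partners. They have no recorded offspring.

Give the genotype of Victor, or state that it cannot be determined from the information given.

cannot be determined

Victor's phenotype is unrecorded, and no parent or child forces a single allele at both positions; consistent genotype assignments exist with Victor as AA or Aa or aa.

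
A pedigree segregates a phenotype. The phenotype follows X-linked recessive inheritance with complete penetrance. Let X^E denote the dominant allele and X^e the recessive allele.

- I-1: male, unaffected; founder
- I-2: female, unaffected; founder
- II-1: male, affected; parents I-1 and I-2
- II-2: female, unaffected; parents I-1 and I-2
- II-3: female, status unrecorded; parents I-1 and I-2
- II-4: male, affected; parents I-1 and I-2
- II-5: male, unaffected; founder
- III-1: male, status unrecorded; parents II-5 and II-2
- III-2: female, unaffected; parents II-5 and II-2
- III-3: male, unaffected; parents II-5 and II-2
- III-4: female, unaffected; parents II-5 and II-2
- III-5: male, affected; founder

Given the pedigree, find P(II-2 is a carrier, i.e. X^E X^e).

I-1 is unaffected, so I-1 is X^E Y.
I-2 is unaffected so carries E and passed e to II-1 (X^e Y), so I-2 is X^E X^e.
Their cross gives offspring ratios 1/2 X^E X^E : 1/2 X^E X^e. Conditioning on II-2 being unaffected, P(X^E X^e) = 1/2 / 1 = 1/2 before taking II-2's own offspring into account.
II-5 is unaffected, so II-5 is X^E Y.
Now use II-2's offspring. Probability of each recorded status — unaffected son III-3: 1/2 if II-2 is X^E X^e, 1 if X^E X^E. (III-1, III-2, III-4: equally likely either way, so uninformative.)
Bayes: P(X^E X^e) = 1/2·1/2 / (1/2·1/2 + 1/2·1) = 1/3.

1/3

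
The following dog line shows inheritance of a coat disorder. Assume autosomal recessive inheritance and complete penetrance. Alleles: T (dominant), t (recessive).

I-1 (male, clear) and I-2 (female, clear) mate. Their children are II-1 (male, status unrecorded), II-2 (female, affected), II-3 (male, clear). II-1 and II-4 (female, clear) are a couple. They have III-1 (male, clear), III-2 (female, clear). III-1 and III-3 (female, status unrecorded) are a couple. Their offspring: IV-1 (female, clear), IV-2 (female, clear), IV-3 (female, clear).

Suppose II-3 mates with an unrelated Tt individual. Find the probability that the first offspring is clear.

I-1 is clear so carries T and passed t to II-2 (tt), so I-1 is Tt.
I-2 is clear so carries T and passed t to II-2 (tt), so I-2 is Tt.
II-3 is a clear offspring of I-1 (Tt) × I-2 (Tt), whose cross gives 1/4 TT : 1/2 Tt : 1/4 tt; conditioning on being clear, II-3 is TT with probability 1/3, Tt with probability 2/3.
Summing over parental genotype combinations, P(offspring is clear) = 1/3·1 + 2/3·3/4 = 5/6.

5/6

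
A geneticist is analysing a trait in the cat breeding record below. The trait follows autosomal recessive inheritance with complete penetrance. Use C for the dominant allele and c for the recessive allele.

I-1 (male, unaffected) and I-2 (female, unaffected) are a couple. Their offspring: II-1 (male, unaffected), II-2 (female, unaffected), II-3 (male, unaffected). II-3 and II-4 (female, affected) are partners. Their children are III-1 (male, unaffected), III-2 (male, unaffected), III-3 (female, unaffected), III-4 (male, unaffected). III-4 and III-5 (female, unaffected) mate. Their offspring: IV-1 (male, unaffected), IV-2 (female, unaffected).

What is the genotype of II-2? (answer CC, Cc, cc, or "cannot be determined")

cannot be determined

II-2's phenotype allows CC or Cc, and no parent or child forces a single allele at both positions; consistent genotype assignments exist with II-2 as CC or Cc.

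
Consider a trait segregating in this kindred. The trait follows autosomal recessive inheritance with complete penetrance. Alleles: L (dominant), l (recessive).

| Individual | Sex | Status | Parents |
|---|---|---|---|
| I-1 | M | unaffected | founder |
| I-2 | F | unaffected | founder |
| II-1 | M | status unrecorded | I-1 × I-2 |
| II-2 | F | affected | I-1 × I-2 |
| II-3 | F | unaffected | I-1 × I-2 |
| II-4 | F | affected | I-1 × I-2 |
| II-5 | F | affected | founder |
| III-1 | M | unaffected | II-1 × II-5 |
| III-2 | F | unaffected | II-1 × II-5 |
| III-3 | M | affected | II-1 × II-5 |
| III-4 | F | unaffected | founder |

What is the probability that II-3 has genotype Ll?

2/3

I-1 is unaffected so carries L and passed l to II-2 (ll), so I-1 is Ll.
I-2 is unaffected so carries L and passed l to II-2 (ll), so I-2 is Ll.
Their cross gives offspring ratios 1/4 LL : 1/2 Ll : 1/4 ll. Conditioning on II-3 being unaffected, P(Ll) = 1/2 / 3/4 = 2/3.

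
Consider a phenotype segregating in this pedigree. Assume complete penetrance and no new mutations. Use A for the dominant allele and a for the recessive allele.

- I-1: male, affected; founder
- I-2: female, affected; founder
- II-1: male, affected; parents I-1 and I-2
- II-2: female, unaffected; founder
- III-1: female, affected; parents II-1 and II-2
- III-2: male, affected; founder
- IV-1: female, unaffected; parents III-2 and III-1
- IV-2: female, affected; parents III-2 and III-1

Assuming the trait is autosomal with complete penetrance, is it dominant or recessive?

dominant

III-2 and III-1 are both affected yet have an unaffected child IV-1. Under a recessive model two affected parents are homozygous and every child would be affected, so the trait cannot be recessive.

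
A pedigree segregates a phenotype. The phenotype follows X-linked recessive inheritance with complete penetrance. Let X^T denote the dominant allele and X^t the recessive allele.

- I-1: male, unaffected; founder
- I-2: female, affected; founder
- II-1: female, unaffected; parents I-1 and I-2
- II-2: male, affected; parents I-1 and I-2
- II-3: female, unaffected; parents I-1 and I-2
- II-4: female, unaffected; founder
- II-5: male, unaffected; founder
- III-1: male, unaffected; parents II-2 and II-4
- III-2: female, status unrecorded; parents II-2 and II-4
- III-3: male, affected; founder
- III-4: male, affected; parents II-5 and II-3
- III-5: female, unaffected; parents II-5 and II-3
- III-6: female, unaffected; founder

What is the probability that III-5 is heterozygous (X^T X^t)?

II-5 is unaffected, so II-5 is X^T Y.
II-3 is unaffected so carries T and received t from I-2 (X^t X^t), so II-3 is X^T X^t.
Their cross gives offspring ratios 1/2 X^T X^T : 1/2 X^T X^t. Conditioning on III-5 being unaffected, P(X^T X^t) = 1/2 / 1 = 1/2.

1/2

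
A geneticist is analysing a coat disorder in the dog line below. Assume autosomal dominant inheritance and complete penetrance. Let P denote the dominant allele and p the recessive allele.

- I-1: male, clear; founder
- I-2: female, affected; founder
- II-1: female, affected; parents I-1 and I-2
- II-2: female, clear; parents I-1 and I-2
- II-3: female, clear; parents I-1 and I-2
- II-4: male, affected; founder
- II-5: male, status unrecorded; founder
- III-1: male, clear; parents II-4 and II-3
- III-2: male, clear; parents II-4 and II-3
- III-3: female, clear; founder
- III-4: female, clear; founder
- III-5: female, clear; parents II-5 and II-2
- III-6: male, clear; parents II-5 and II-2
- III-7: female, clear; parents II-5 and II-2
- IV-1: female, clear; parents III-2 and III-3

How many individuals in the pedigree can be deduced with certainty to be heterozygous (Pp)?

3

Obligate heterozygotes: I-2 is affected so carries P and passed p to II-2 (pp), so I-2 is Pp; II-1 is affected so carries P and received p from I-1 (pp), so II-1 is Pp; II-4 is affected so carries P and passed p to III-1 (pp), so II-4 is Pp.
Every other individual is either homozygous by phenotype or has at least one consistent homozygous assignment, so the count is 3.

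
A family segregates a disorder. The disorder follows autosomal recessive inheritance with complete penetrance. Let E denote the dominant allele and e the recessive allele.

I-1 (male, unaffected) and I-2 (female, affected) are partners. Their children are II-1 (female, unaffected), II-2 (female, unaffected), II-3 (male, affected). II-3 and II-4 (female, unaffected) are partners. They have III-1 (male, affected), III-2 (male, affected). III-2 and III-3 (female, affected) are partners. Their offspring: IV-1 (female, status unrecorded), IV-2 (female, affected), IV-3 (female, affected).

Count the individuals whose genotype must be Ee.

4

Obligate heterozygotes: I-1 is unaffected so carries E and passed e to II-3 (ee), so I-1 is Ee; II-1 is unaffected so carries E and received e from I-2 (ee), so II-1 is Ee; II-2 is unaffected so carries E and received e from I-2 (ee), so II-2 is Ee; II-4 is unaffected so carries E and passed e to III-1 (ee), so II-4 is Ee.
Every other individual is either homozygous by phenotype or has at least one consistent homozygous assignment, so the count is 4.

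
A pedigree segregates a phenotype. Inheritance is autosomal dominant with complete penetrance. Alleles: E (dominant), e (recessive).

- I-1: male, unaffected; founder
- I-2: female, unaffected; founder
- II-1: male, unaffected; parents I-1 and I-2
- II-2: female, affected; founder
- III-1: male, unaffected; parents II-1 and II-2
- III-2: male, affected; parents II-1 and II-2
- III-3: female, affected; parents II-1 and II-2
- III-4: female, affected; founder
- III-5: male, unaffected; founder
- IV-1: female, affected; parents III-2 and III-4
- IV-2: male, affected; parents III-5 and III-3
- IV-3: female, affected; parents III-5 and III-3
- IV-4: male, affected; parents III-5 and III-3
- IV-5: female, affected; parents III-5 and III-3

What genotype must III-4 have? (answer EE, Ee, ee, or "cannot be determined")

cannot be determined

III-4's phenotype allows EE or Ee, and no parent or child forces a single allele at both positions; consistent genotype assignments exist with III-4 as EE or Ee.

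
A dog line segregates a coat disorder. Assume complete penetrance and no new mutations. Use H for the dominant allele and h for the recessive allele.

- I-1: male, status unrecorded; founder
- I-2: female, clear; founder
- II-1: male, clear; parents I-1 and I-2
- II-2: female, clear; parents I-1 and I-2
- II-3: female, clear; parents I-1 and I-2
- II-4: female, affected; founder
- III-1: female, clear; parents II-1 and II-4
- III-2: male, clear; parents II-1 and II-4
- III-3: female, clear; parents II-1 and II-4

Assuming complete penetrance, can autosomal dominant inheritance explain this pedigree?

Yes

A consistent assignment under autosomal dominant exists: I-1 Hh, I-2 hh, II-1 hh, II-2 hh, II-3 hh, II-4 Hh, III-1 hh, III-2 hh, III-3 hh.
In this assignment every recorded phenotype matches its genotype and every non-founder's genotype is obtainable from its parents' genotypes, so the pedigree is consistent.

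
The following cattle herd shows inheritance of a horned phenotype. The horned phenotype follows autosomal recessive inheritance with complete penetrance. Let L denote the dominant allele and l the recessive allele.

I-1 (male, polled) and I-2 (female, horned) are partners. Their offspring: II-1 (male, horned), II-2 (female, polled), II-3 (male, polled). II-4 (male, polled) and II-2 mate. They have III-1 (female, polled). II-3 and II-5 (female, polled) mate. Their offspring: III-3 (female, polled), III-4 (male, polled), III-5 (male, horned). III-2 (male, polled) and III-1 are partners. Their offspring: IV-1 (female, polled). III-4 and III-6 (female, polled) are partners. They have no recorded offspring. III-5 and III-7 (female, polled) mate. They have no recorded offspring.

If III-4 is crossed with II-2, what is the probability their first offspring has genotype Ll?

II-3 is polled so carries L and received l from I-2 (ll), so II-3 is Ll.
II-5 is polled so carries L and passed l to III-5 (ll), so II-5 is Ll.
III-4 is a polled offspring of II-3 (Ll) × II-5 (Ll), whose cross gives 1/4 LL : 1/2 Ll : 1/4 ll; conditioning on being polled, III-4 is LL with probability 1/3, Ll with probability 2/3.
II-2 is polled so carries L and received l from I-2 (ll), so II-2 is Ll.
Summing over parental genotype combinations, P(offspring has genotype Ll) = 1/3·1/2 + 2/3·1/2 = 1/2.

1/2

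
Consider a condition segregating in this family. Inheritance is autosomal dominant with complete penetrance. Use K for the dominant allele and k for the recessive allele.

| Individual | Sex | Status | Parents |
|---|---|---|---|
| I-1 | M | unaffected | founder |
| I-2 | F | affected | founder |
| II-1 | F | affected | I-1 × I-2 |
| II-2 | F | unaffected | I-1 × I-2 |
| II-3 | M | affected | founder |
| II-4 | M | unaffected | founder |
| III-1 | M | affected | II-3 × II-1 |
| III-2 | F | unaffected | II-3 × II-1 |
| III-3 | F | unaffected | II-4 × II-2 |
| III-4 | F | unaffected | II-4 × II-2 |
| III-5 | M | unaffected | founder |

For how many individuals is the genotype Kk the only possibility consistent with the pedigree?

Obligate heterozygotes: I-2 is affected so carries K and passed k to II-2 (kk), so I-2 is Kk; II-1 is affected so carries K and received k from I-1 (kk), so II-1 is Kk; II-3 is affected so carries K and passed k to III-2 (kk), so II-3 is Kk.
Every other individual is either homozygous by phenotype or has at least one consistent homozygous assignment, so the count is 3.

3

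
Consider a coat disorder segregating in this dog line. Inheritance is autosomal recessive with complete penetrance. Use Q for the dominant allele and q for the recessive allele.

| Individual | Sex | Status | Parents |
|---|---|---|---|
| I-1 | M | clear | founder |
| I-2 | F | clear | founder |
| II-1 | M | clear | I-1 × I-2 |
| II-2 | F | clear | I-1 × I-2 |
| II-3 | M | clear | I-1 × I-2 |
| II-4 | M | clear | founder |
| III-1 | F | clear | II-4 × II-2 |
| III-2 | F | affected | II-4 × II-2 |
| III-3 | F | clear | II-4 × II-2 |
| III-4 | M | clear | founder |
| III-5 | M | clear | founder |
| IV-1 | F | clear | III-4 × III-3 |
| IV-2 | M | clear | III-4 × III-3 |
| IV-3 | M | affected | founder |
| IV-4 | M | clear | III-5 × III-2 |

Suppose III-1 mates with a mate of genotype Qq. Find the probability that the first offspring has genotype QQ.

II-4 is clear so carries Q and passed q to III-2 (qq), so II-4 is Qq.
II-2 is clear so carries Q and passed q to III-2 (qq), so II-2 is Qq.
III-1 is a clear offspring of II-4 (Qq) × II-2 (Qq), whose cross gives 1/4 QQ : 1/2 Qq : 1/4 qq; conditioning on being clear, III-1 is QQ with probability 1/3, Qq with probability 2/3.
Summing over parental genotype combinations, P(offspring has genotype QQ) = 1/3·1/2 + 2/3·1/4 = 1/3.

1/3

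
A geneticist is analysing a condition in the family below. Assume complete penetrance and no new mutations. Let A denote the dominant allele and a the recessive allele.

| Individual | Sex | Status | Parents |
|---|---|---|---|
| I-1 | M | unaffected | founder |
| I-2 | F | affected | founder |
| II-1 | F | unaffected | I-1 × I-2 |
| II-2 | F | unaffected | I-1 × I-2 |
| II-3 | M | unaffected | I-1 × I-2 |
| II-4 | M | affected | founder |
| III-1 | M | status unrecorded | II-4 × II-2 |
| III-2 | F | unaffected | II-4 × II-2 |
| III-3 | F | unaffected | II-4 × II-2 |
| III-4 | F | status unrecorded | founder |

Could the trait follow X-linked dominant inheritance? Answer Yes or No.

Under X-linked dominant, III-2 (unaffected, female) cannot arise from II-4 (affected) × II-2 (unaffected).

No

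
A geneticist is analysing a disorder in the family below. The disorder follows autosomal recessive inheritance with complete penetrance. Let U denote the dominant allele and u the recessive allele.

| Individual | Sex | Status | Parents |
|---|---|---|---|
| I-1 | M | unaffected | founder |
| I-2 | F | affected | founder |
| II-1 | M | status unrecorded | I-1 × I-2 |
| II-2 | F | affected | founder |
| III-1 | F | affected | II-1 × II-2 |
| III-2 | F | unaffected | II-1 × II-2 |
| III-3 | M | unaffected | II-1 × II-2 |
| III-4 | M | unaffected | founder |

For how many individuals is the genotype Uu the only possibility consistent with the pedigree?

3

Obligate heterozygotes: II-1 passed U to III-2 (Uu, whose u came from II-2) and received u from I-2 (uu), so II-1 is Uu; III-2 is unaffected so carries U and received u from II-2 (uu), so III-2 is Uu; III-3 is unaffected so carries U and received u from II-2 (uu), so III-3 is Uu.
Every other individual is either homozygous by phenotype or has at least one consistent homozygous assignment, so the count is 3.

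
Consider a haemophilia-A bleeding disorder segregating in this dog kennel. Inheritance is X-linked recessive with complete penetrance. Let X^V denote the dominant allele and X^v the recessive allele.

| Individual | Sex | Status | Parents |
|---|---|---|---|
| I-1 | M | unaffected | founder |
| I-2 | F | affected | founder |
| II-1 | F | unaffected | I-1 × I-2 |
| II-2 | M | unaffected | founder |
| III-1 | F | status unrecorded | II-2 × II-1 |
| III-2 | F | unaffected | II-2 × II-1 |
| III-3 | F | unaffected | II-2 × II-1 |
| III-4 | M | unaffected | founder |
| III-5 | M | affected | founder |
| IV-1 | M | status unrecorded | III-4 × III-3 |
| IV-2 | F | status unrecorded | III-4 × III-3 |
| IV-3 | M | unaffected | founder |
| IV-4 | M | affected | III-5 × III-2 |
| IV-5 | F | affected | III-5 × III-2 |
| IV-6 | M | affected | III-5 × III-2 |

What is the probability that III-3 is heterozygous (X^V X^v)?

1/2

II-2 is unaffected, so II-2 is X^V Y.
II-1 is unaffected so carries V and received v from I-2 (X^v X^v), so II-1 is X^V X^v.
Their cross gives offspring ratios 1/2 X^V X^V : 1/2 X^V X^v. Conditioning on III-3 being unaffected, P(X^V X^v) = 1/2 / 1 = 1/2 before taking III-3's own offspring into account.
III-4 is unaffected, so III-4 is X^V Y.
III-3's offspring (IV-1, IV-2) would show their recorded status with the same probability whether III-3 is X^V X^v or X^V X^V, so they carry no information and P(X^V X^v) = 1/2.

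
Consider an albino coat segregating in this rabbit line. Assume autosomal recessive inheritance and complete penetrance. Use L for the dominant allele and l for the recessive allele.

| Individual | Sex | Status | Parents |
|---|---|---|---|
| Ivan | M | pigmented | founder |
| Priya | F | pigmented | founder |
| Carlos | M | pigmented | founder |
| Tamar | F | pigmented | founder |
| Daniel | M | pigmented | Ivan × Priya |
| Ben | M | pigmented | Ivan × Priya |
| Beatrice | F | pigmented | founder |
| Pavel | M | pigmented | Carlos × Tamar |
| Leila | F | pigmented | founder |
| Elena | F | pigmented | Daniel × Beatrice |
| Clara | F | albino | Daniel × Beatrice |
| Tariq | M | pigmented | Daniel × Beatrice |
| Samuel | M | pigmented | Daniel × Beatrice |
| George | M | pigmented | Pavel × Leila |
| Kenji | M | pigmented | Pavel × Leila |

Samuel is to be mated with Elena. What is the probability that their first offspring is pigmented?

Daniel is pigmented so carries L and passed l to Clara (ll), so Daniel is Ll.
Beatrice is pigmented so carries L and passed l to Clara (ll), so Beatrice is Ll.
Samuel is a pigmented offspring of Daniel (Ll) × Beatrice (Ll), whose cross gives 1/4 LL : 1/2 Ll : 1/4 ll; conditioning on being pigmented, Samuel is LL with probability 1/3, Ll with probability 2/3.
Elena is a pigmented offspring of Daniel (Ll) × Beatrice (Ll), whose cross gives 1/4 LL : 1/2 Ll : 1/4 ll; conditioning on being pigmented, Elena is LL with probability 1/3, Ll with probability 2/3.
Summing over parental genotype combinations, P(offspring is pigmented) = 1/9·1 + 2/9·1 + 2/9·1 + 4/9·3/4 = 8/9.

8/9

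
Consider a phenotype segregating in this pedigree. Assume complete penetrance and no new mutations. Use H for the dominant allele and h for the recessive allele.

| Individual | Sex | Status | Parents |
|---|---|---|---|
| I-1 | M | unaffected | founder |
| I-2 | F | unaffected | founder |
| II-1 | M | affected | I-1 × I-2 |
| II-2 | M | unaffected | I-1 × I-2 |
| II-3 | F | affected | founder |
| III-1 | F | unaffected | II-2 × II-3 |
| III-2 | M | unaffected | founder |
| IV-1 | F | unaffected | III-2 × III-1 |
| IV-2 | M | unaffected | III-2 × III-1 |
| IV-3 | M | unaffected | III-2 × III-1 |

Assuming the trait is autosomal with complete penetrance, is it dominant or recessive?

I-1 and I-2 are both unaffected yet have an affected child II-1. Under dominance, an affected child requires at least one affected parent, so the trait cannot be dominant.

recessive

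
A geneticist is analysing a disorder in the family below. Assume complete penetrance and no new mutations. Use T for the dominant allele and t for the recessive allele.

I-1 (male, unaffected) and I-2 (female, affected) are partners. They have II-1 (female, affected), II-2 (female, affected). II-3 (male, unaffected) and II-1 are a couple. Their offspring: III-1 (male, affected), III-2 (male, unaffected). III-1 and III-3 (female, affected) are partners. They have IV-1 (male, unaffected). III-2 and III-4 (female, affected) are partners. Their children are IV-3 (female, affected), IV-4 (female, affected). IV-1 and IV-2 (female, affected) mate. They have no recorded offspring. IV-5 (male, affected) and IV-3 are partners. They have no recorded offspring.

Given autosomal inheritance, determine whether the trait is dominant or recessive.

dominant

III-1 and III-3 are both affected yet have an unaffected child IV-1. Under a recessive model two affected parents are homozygous and every child would be affected, so the trait cannot be recessive.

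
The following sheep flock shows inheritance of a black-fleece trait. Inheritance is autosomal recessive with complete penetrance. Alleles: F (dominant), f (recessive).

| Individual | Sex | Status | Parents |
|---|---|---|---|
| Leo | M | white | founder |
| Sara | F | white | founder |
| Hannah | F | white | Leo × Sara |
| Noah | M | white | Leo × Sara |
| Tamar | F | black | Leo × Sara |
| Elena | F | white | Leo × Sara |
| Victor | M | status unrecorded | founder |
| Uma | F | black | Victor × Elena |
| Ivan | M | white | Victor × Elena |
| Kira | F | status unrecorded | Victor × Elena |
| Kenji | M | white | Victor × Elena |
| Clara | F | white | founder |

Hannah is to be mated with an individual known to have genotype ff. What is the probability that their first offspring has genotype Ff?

Leo is white so carries F and passed f to Tamar (ff), so Leo is Ff.
Sara is white so carries F and passed f to Tamar (ff), so Sara is Ff.
Hannah is a white offspring of Leo (Ff) × Sara (Ff), whose cross gives 1/4 FF : 1/2 Ff : 1/4 ff; conditioning on being white, Hannah is FF with probability 1/3, Ff with probability 2/3.
Summing over parental genotype combinations, P(offspring has genotype Ff) = 1/3·1 + 2/3·1/2 = 2/3.

2/3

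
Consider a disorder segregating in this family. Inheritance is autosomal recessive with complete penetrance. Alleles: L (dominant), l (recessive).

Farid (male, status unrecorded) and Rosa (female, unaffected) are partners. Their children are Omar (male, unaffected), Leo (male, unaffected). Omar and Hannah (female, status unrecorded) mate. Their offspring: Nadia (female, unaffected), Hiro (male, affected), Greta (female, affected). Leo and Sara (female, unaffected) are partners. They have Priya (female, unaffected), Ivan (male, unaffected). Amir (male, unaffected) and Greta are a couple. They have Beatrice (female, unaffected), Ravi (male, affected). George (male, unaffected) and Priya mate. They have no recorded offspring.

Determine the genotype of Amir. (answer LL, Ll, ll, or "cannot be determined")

From phenotype alone, Amir is LL or Ll.
Amir is unaffected so carries L and passed l to Ravi (ll), so Amir is Ll.

Ll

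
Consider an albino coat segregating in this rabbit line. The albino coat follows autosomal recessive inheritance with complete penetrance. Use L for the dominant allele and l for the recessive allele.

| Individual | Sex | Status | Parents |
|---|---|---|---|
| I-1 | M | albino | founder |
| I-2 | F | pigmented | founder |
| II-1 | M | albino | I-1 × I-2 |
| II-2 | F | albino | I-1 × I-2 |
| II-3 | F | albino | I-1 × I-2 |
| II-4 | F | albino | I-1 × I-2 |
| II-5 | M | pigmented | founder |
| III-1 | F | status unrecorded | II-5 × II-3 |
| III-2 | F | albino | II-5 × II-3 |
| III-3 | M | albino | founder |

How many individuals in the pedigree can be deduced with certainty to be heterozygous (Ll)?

Obligate heterozygotes: I-2 is pigmented so carries L and passed l to II-1 (ll), so I-2 is Ll; II-5 is pigmented so carries L and passed l to III-2 (ll), so II-5 is Ll.
Every other individual is either homozygous by phenotype or has at least one consistent homozygous assignment, so the count is 2.

2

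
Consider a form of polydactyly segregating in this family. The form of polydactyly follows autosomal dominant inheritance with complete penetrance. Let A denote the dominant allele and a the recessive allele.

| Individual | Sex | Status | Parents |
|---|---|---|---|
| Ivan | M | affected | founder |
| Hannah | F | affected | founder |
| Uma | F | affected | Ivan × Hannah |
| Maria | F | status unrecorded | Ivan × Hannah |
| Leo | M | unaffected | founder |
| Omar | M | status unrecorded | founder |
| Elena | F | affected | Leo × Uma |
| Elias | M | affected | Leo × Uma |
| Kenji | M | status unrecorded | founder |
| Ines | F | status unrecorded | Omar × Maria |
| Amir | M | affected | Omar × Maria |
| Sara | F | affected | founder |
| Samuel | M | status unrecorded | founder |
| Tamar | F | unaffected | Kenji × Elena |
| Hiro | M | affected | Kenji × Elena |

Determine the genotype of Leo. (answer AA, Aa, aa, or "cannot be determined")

aa

Leo is unaffected, so Leo is aa.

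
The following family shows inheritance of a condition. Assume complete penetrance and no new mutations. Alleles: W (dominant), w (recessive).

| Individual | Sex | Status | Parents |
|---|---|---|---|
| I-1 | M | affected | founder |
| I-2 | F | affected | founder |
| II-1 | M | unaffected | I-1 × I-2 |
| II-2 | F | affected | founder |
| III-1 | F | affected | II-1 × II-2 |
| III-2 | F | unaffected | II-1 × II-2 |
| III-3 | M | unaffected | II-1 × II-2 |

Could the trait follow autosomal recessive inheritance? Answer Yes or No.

No

Under autosomal recessive, II-1 (unaffected, male) cannot arise from I-1 (affected) × I-2 (affected).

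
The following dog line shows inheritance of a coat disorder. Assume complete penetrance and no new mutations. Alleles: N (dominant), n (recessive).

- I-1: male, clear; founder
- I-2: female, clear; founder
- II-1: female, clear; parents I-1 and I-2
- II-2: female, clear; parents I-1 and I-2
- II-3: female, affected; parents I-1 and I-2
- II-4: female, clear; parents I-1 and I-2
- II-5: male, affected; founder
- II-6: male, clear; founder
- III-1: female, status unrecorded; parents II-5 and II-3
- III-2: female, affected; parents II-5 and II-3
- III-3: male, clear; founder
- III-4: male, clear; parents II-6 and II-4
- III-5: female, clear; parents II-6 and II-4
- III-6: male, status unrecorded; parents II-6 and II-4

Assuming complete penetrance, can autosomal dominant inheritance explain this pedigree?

No

Under autosomal dominant, II-3 (affected, female) cannot arise from I-1 (clear) × I-2 (clear).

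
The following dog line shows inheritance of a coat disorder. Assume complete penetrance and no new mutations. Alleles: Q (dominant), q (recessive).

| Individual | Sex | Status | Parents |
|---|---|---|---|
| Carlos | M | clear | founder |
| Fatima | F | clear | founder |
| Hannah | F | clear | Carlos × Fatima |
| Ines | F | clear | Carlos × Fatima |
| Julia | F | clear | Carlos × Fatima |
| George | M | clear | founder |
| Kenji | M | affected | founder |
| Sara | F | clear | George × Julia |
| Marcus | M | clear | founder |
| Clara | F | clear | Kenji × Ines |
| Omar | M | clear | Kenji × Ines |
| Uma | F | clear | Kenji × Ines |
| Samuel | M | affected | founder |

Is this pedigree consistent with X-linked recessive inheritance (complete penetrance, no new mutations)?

Yes

A consistent assignment under X-linked recessive exists: Carlos X^Q Y, Fatima X^Q X^Q, Hannah X^Q X^Q, Ines X^Q X^Q, Julia X^Q X^Q, George X^Q Y, Kenji X^q Y, Sara X^Q X^Q, Marcus X^Q Y, Clara X^Q X^q, Omar X^Q Y, Uma X^Q X^q, Samuel X^q Y.
In this assignment every recorded phenotype matches its genotype and every non-founder's genotype is obtainable from its parents' genotypes, so the pedigree is consistent.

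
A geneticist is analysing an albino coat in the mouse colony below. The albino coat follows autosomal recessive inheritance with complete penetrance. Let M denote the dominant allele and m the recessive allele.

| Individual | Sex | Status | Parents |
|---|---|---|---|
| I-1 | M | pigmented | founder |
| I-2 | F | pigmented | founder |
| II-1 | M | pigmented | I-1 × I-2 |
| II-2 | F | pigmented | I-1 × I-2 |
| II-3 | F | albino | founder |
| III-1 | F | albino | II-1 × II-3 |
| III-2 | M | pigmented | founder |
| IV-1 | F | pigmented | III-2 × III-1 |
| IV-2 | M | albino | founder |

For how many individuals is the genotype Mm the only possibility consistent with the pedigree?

2

Obligate heterozygotes: II-1 is pigmented so carries M and passed m to III-1 (mm), so II-1 is Mm; IV-1 is pigmented so carries M and received m from III-1 (mm), so IV-1 is Mm.
Every other individual is either homozygous by phenotype or has at least one consistent homozygous assignment, so the count is 2.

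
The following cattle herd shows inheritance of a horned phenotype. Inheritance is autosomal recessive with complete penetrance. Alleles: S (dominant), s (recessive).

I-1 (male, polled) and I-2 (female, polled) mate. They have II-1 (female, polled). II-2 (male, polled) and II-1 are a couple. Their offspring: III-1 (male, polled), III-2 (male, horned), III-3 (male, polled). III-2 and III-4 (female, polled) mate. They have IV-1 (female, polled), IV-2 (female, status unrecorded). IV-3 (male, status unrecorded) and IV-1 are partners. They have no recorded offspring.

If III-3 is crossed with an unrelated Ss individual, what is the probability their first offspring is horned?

1/6

II-2 is polled so carries S and passed s to III-2 (ss), so II-2 is Ss.
II-1 is polled so carries S and passed s to III-2 (ss), so II-1 is Ss.
III-3 is a polled offspring of II-2 (Ss) × II-1 (Ss), whose cross gives 1/4 SS : 1/2 Ss : 1/4 ss; conditioning on being polled, III-3 is SS with probability 1/3, Ss with probability 2/3.
Summing over parental genotype combinations, P(offspring is horned) = 2/3·1/4 = 1/6.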